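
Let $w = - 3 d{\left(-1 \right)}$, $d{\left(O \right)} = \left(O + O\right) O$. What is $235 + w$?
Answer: $229$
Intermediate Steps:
$d{\left(O \right)} = 2 O^{2}$ ($d{\left(O \right)} = 2 O O = 2 O^{2}$)
$w = -6$ ($w = - 3 \cdot 2 \left(-1\right)^{2} = - 3 \cdot 2 \cdot 1 = \left(-3\right) 2 = -6$)
$235 + w = 235 - 6 = 229$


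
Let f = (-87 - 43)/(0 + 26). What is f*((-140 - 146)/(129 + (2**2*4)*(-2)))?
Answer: 1430/97 ≈ 14.742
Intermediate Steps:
f = -5 (f = -130/26 = -130*1/26 = -5)
f*((-140 - 146)/(129 + (2**2*4)*(-2))) = -5*(-140 - 146)/(129 + (2**2*4)*(-2)) = -(-1430)/(129 + (4*4)*(-2)) = -(-1430)/(129 + 16*(-2)) = -(-1430)/(129 - 32) = -(-1430)/97 = -5*(-286/97) = 1430/97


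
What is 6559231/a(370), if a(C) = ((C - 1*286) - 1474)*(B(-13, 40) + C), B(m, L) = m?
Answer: -937033/70890 ≈ -13.218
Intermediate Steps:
a(C) = (-1760 + C)*(-13 + C) (a(C) = ((C - 1*286) - 1474)*(-13 + C) = ((C - 286) - 1474)*(-13 + C) = ((-286 + C) - 1474)*(-13 + C) = (-1760 + C)*(-13 + C))
6559231/a(370) = 6559231/(22880 + 370² - 1773*370) = 6559231/(22880 + 136900 - 656010) = 6559231/(-496230) = 6559231*(-1/496230) = -937033/70890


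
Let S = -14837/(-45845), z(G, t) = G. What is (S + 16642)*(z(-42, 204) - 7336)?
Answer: -5629172938606/45845 ≈ -1.2279e+8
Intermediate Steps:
S = 14837/45845 (S = -14837*(-1/45845) = 14837/45845 ≈ 0.32363)
(S + 16642)*(z(-42, 204) - 7336) = (14837/45845 + 16642)*(-42 - 7336) = (762967327/45845)*(-7378) = -5629172938606/45845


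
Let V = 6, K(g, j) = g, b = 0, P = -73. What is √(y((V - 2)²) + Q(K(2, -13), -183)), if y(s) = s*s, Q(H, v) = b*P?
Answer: 16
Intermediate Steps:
Q(H, v) = 0 (Q(H, v) = 0*(-73) = 0)
y(s) = s²
√(y((V - 2)²) + Q(K(2, -13), -183)) = √(((6 - 2)²)² + 0) = √((4²)² + 0) = √(16² + 0) = √(256 + 0) = √256 = 16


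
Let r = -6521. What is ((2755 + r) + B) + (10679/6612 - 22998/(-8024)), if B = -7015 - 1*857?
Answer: -19287897121/1657959 ≈ -11634.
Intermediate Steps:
B = -7872 (B = -7015 - 857 = -7872)
((2755 + r) + B) + (10679/6612 - 22998/(-8024)) = ((2755 - 6521) - 7872) + (10679/6612 - 22998/(-8024)) = (-3766 - 7872) + (10679*(1/6612) - 22998*(-1/8024)) = -11638 + (10679/6612 + 11499/4012) = -11638 + 7429721/1657959 = -19287897121/1657959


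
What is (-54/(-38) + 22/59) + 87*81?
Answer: 7901698/1121 ≈ 7048.8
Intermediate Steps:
(-54/(-38) + 22/59) + 87*81 = (-54*(-1/38) + 22*(1/59)) + 7047 = (27/19 + 22/59) + 7047 = 2011/1121 + 7047 = 7901698/1121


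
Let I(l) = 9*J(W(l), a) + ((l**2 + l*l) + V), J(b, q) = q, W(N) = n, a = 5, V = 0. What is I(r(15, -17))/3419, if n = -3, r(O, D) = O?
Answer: 495/3419 ≈ 0.14478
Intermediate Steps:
W(N) = -3
I(l) = 45 + 2*l**2 (I(l) = 9*5 + ((l**2 + l*l) + 0) = 45 + ((l**2 + l**2) + 0) = 45 + (2*l**2 + 0) = 45 + 2*l**2)
I(r(15, -17))/3419 = (45 + 2*15**2)/3419 = (45 + 2*225)*(1/3419) = (45 + 450)*(1/3419) = 495*(1/3419) = 495/3419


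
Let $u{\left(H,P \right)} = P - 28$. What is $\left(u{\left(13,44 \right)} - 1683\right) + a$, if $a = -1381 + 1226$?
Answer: $-1822$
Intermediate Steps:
$u{\left(H,P \right)} = -28 + P$ ($u{\left(H,P \right)} = P - 28 = -28 + P$)
$a = -155$
$\left(u{\left(13,44 \right)} - 1683\right) + a = \left(\left(-28 + 44\right) - 1683\right) - 155 = \left(16 - 1683\right) - 155 = -1667 - 155 = -1822$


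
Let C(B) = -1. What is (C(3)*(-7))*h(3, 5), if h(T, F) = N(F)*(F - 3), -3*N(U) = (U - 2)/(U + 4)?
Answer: -14/9 ≈ -1.5556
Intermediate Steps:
N(U) = -(-2 + U)/(3*(4 + U)) (N(U) = -(U - 2)/(3*(U + 4)) = -(-2 + U)/(3*(4 + U)))
h(T, F) = (-3 + F)*(2 - F)/(3*(4 + F)) (h(T, F) = ((2 - F)/(3*(4 + F)))*(F - 3) = ((2 - F)/(3*(4 + F)))*(-3 + F) = (-3 + F)*(2 - F)/(3*(4 + F)))
(C(3)*(-7))*h(3, 5) = (-1*(-7))*(-(-3 + 5)*(-2 + 5)/(12 + 3*5)) = 7*(-1*2*3/(12 + 15)) = 7*(-1*2*3/27) = 7*(-1*1/27*2*3) = 7*(-2/9) = -14/9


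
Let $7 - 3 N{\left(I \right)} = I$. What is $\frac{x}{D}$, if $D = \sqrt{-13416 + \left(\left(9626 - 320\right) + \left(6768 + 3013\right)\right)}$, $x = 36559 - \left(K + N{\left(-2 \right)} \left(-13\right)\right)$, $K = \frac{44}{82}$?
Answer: $\frac{1500496 \sqrt{5671}}{232511} \approx 485.98$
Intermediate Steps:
$N{\left(I \right)} = \frac{7}{3} - \frac{I}{3}$
$K = \frac{22}{41}$ ($K = 44 \cdot \frac{1}{82} = \frac{22}{41} \approx 0.53658$)
$x = \frac{1500496}{41}$ ($x = 36559 - \left(\frac{22}{41} + \left(\frac{7}{3} - - \frac{2}{3}\right) \left(-13\right)\right) = 36559 - \left(\frac{22}{41} + \left(\frac{7}{3} + \frac{2}{3}\right) \left(-13\right)\right) = 36559 - \left(\frac{22}{41} + 3 \left(-13\right)\right) = 36559 - \left(\frac{22}{41} - 39\right) = 36559 - - \frac{1577}{41} = 36559 + \frac{1577}{41} = \frac{1500496}{41} \approx 36597.0$)
$D = \sqrt{5671}$ ($D = \sqrt{-13416 + \left(9306 + 9781\right)} = \sqrt{-13416 + 19087} = \sqrt{5671} \approx 75.306$)
$\frac{x}{D} = \frac{1500496}{41 \sqrt{5671}} = \frac{1500496 \frac{\sqrt{5671}}{5671}}{41} = \frac{1500496 \sqrt{5671}}{232511}$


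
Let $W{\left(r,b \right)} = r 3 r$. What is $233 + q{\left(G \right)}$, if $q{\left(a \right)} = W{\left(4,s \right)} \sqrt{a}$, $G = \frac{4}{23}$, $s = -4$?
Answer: $233 + \frac{96 \sqrt{23}}{23} \approx 253.02$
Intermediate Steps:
$W{\left(r,b \right)} = 3 r^{2}$ ($W{\left(r,b \right)} = 3 r r = 3 r^{2}$)
$G = \frac{4}{23}$ ($G = 4 \cdot \frac{1}{23} = \frac{4}{23} \approx 0.17391$)
$q{\left(a \right)} = 48 \sqrt{a}$ ($q{\left(a \right)} = 3 \cdot 4^{2} \sqrt{a} = 3 \cdot 16 \sqrt{a} = 48 \sqrt{a}$)
$233 + q{\left(G \right)} = 233 + 48 \sqrt{\frac{4}{23}} = 233 + 48 \frac{2 \sqrt{23}}{23} = 233 + \frac{96 \sqrt{23}}{23}$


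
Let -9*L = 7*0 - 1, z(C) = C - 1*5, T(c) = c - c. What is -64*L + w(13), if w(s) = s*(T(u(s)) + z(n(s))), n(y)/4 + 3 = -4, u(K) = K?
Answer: -3925/9 ≈ -436.11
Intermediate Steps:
T(c) = 0
n(y) = -28 (n(y) = -12 + 4*(-4) = -12 - 16 = -28)
z(C) = -5 + C (z(C) = C - 5 = -5 + C)
w(s) = -33*s (w(s) = s*(0 + (-5 - 28)) = s*(0 - 33) = s*(-33) = -33*s)
L = 1/9 (L = -(7*0 - 1)/9 = -(0 - 1)/9 = -1/9*(-1) = 1/9 ≈ 0.11111)
-64*L + w(13) = -64*1/9 - 33*13 = -64/9 - 429 = -3925/9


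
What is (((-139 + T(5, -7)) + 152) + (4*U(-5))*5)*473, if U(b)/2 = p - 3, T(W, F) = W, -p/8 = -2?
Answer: 254474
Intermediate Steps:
p = 16 (p = -8*(-2) = 16)
U(b) = 26 (U(b) = 2*(16 - 3) = 2*13 = 26)
(((-139 + T(5, -7)) + 152) + (4*U(-5))*5)*473 = (((-139 + 5) + 152) + (4*26)*5)*473 = ((-134 + 152) + 104*5)*473 = (18 + 520)*473 = 538*473 = 254474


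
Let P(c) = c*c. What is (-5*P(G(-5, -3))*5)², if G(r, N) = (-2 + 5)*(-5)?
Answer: 31640625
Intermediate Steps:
G(r, N) = -15 (G(r, N) = 3*(-5) = -15)
P(c) = c²
(-5*P(G(-5, -3))*5)² = (-5*(-15)²*5)² = (-5*225*5)² = (-1125*5)² = (-5625)² = 31640625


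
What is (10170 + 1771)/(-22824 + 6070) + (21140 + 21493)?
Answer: 714261341/16754 ≈ 42632.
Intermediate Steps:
(10170 + 1771)/(-22824 + 6070) + (21140 + 21493) = 11941/(-16754) + 42633 = 11941*(-1/16754) + 42633 = -11941/16754 + 42633 = 714261341/16754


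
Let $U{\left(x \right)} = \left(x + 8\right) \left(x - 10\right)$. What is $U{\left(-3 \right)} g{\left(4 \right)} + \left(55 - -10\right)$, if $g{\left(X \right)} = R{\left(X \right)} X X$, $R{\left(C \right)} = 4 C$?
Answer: $-16575$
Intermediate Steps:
$U{\left(x \right)} = \left(-10 + x\right) \left(8 + x\right)$ ($U{\left(x \right)} = \left(8 + x\right) \left(-10 + x\right) = \left(-10 + x\right) \left(8 + x\right)$)
$g{\left(X \right)} = 4 X^{3}$ ($g{\left(X \right)} = 4 X X X = 4 X^{2} X = 4 X^{3}$)
$U{\left(-3 \right)} g{\left(4 \right)} + \left(55 - -10\right) = \left(-80 + \left(-3\right)^{2} - -6\right) 4 \cdot 4^{3} + \left(55 - -10\right) = \left(-80 + 9 + 6\right) 4 \cdot 64 + \left(55 + 10\right) = \left(-65\right) 256 + 65 = -16640 + 65 = -16575$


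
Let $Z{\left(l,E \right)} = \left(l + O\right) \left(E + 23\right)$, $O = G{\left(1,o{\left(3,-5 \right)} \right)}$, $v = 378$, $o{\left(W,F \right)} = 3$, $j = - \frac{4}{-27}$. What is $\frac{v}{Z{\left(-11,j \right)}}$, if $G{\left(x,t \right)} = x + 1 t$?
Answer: $- \frac{1458}{625} \approx -2.3328$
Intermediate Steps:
$j = \frac{4}{27}$ ($j = \left(-4\right) \left(- \frac{1}{27}\right) = \frac{4}{27} \approx 0.14815$)
$G{\left(x,t \right)} = t + x$ ($G{\left(x,t \right)} = x + t = t + x$)
$O = 4$ ($O = 3 + 1 = 4$)
$Z{\left(l,E \right)} = \left(4 + l\right) \left(23 + E\right)$ ($Z{\left(l,E \right)} = \left(l + 4\right) \left(E + 23\right) = \left(4 + l\right) \left(23 + E\right)$)
$\frac{v}{Z{\left(-11,j \right)}} = \frac{378}{92 + 4 \cdot \frac{4}{27} + 23 \left(-11\right) + \frac{4}{27} \left(-11\right)} = \frac{378}{92 + \frac{16}{27} - 253 - \frac{44}{27}} = \frac{378}{- \frac{4375}{27}} = 378 \left(- \frac{27}{4375}\right) = - \frac{1458}{625}$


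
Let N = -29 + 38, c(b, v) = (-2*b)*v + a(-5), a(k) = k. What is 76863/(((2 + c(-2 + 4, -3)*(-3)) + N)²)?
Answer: 76863/100 ≈ 768.63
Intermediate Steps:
c(b, v) = -5 - 2*b*v (c(b, v) = (-2*b)*v - 5 = -2*b*v - 5 = -5 - 2*b*v)
N = 9
76863/(((2 + c(-2 + 4, -3)*(-3)) + N)²) = 76863/(((2 + (-5 - 2*(-2 + 4)*(-3))*(-3)) + 9)²) = 76863/(((2 + (-5 - 2*2*(-3))*(-3)) + 9)²) = 76863/(((2 + (-5 + 12)*(-3)) + 9)²) = 76863/(((2 + 7*(-3)) + 9)²) = 76863/(((2 - 21) + 9)²) = 76863/((-19 + 9)²) = 76863/((-10)²) = 76863/100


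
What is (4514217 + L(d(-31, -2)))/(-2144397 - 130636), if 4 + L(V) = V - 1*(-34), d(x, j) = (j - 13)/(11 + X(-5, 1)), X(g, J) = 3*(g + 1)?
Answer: -4514262/2275033 ≈ -1.9843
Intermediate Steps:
X(g, J) = 3 + 3*g (X(g, J) = 3*(1 + g) = 3 + 3*g)
d(x, j) = 13 - j (d(x, j) = (j - 13)/(11 + (3 + 3*(-5))) = (-13 + j)/(11 + (3 - 15)) = (-13 + j)/(11 - 12) = (-13 + j)/(-1) = (-13 + j)*(-1) = 13 - j)
L(V) = 30 + V (L(V) = -4 + (V - 1*(-34)) = -4 + (V + 34) = -4 + (34 + V) = 30 + V)
(4514217 + L(d(-31, -2)))/(-2144397 - 130636) = (4514217 + (30 + (13 - 1*(-2))))/(-2144397 - 130636) = (4514217 + (30 + (13 + 2)))/(-2275033) = (4514217 + (30 + 15))*(-1/2275033) = (4514217 + 45)*(-1/2275033) = 4514262*(-1/2275033) = -4514262/2275033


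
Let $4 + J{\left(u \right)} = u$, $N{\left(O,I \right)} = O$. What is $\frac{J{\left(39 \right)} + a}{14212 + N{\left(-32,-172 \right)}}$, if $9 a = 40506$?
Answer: $\frac{13607}{42540} \approx 0.31986$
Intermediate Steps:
$a = \frac{13502}{3}$ ($a = \frac{1}{9} \cdot 40506 = \frac{13502}{3} \approx 4500.7$)
$J{\left(u \right)} = -4 + u$
$\frac{J{\left(39 \right)} + a}{14212 + N{\left(-32,-172 \right)}} = \frac{\left(-4 + 39\right) + \frac{13502}{3}}{14212 - 32} = \frac{35 + \frac{13502}{3}}{14180} = \frac{13607}{3} \cdot \frac{1}{14180} = \frac{13607}{42540}$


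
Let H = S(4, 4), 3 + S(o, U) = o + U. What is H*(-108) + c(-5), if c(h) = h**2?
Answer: -515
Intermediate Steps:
S(o, U) = -3 + U + o (S(o, U) = -3 + (o + U) = -3 + (U + o) = -3 + U + o)
H = 5 (H = -3 + 4 + 4 = 5)
H*(-108) + c(-5) = 5*(-108) + (-5)**2 = -540 + 25 = -515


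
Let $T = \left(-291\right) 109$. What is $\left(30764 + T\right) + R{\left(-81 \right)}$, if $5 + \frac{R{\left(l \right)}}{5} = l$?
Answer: $-1385$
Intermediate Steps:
$R{\left(l \right)} = -25 + 5 l$
$T = -31719$
$\left(30764 + T\right) + R{\left(-81 \right)} = \left(30764 - 31719\right) + \left(-25 + 5 \left(-81\right)\right) = -955 - 430 = -1385$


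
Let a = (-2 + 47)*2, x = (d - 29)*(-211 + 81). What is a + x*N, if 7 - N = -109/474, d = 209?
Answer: -13358190/79 ≈ -1.6909e+5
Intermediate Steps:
x = -23400 (x = (209 - 29)*(-211 + 81) = 180*(-130) = -23400)
N = 3427/474 (N = 7 - (-109)/474 = 7 - 1*(-109/474) = 7 + 109/474 = 3427/474 ≈ 7.2300)
a = 90 (a = 45*2 = 90)
a + x*N = 90 - 23400*3427/474 = 90 - 13365300/79 = -13358190/79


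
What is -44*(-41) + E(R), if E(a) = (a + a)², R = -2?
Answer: 1820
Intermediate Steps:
E(a) = 4*a² (E(a) = (2*a)² = 4*a²)
-44*(-41) + E(R) = -44*(-41) + 4*(-2)² = 1804 + 4*4 = 1804 + 16 = 1820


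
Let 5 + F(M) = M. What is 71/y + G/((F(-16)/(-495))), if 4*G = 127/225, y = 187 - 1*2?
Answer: 57653/15540 ≈ 3.7100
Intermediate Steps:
y = 185 (y = 187 - 2 = 185)
F(M) = -5 + M
G = 127/900 (G = (127/225)/4 = (127*(1/225))/4 = (¼)*(127/225) = 127/900 ≈ 0.14111)
71/y + G/((F(-16)/(-495))) = 71/185 + 127/(900*(((-5 - 16)/(-495)))) = 71*(1/185) + 127/(900*((-21*(-1/495)))) = 71/185 + 127/(900*(7/165)) = 71/185 + (127/900)*(165/7) = 71/185 + 1397/420 = 57653/15540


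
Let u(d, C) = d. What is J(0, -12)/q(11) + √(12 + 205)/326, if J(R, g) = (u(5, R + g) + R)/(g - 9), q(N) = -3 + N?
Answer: -5/168 + √217/326 ≈ 0.015425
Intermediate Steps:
J(R, g) = (5 + R)/(-9 + g) (J(R, g) = (5 + R)/(g - 9) = (5 + R)/(-9 + g))
J(0, -12)/q(11) + √(12 + 205)/326 = ((5 + 0)/(-9 - 12))/(-3 + 11) + √(12 + 205)/326 = (5/(-21))/8 + √217*(1/326) = -1/21*5*(⅛) + √217/326 = -5/21*⅛ + √217/326 = -5/168 + √217/326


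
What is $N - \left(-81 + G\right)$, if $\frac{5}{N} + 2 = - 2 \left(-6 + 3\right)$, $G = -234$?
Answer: $\frac{1265}{4} \approx 316.25$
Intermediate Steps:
$N = \frac{5}{4}$ ($N = \frac{5}{-2 - 2 \left(-6 + 3\right)} = \frac{5}{-2 - -6} = \frac{5}{-2 + 6} = \frac{5}{4} \approx 1.25$)
$N - \left(-81 + G\right) = \frac{5}{4} - \left(-81 - 234\right) = \frac{5}{4} - -315 = \frac{5}{4} + 315 = \frac{1265}{4}$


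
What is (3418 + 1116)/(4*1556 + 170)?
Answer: 2267/3197 ≈ 0.70910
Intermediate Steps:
(3418 + 1116)/(4*1556 + 170) = 4534/(6224 + 170) = 4534/6394 = 4534*(1/6394) = 2267/3197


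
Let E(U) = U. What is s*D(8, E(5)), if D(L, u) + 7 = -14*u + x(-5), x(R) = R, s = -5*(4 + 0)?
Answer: 1640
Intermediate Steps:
s = -20 (s = -5*4 = -20)
D(L, u) = -12 - 14*u (D(L, u) = -7 + (-14*u - 5) = -7 + (-5 - 14*u) = -12 - 14*u)
s*D(8, E(5)) = -20*(-12 - 14*5) = -20*(-12 - 70) = -20*(-82) = 1640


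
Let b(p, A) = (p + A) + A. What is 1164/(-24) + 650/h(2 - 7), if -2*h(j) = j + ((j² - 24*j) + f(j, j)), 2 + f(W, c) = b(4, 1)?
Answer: -2071/36 ≈ -57.528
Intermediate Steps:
b(p, A) = p + 2*A (b(p, A) = (A + p) + A = p + 2*A)
f(W, c) = 4 (f(W, c) = -2 + (4 + 2*1) = -2 + (4 + 2) = -2 + 6 = 4)
h(j) = -2 - j²/2 + 23*j/2 (h(j) = -(j + ((j² - 24*j) + 4))/2 = -(j + (4 + j² - 24*j))/2 = -(4 + j² - 23*j)/2 = -2 - j²/2 + 23*j/2)
1164/(-24) + 650/h(2 - 7) = 1164/(-24) + 650/(-2 - (2 - 7)²/2 + 23*(2 - 7)/2) = 1164*(-1/24) + 650/(-2 - ½*(-5)² + (23/2)*(-5)) = -97/2 + 650/(-2 - ½*25 - 115/2) = -97/2 + 650/(-2 - 25/2 - 115/2) = -97/2 + 650/(-72) = -97/2 + 650*(-1/72) = -97/2 - 325/36 = -2071/36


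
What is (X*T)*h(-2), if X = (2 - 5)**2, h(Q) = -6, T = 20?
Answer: -1080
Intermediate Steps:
X = 9 (X = (-3)**2 = 9)
(X*T)*h(-2) = (9*20)*(-6) = 180*(-6) = -1080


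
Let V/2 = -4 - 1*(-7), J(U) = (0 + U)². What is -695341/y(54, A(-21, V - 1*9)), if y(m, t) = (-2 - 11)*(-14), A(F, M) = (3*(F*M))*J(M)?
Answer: -695341/182 ≈ -3820.6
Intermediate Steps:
J(U) = U²
V = 6 (V = 2*(-4 - 1*(-7)) = 2*(-4 + 7) = 2*3 = 6)
A(F, M) = 3*F*M³ (A(F, M) = (3*(F*M))*M² = (3*F*M)*M² = 3*F*M³)
y(m, t) = 182 (y(m, t) = -13*(-14) = 182)
-695341/y(54, A(-21, V - 1*9)) = -695341/182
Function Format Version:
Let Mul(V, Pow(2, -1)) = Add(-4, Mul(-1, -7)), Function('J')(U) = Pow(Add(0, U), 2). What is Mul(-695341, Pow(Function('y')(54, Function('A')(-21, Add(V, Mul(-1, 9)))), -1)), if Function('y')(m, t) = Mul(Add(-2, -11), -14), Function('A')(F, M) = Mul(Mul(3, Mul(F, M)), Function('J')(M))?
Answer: Rational(-695341, 182) ≈ -3820.6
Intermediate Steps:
Function('J')(U) = Pow(U, 2)
V = 6 (V = Mul(2, Add(-4, Mul(-1, -7))) = Mul(2, Add(-4, 7)) = Mul(2, 3) = 6)
Function('A')(F, M) = Mul(3, F, Pow(M, 3)) (Function('A')(F, M) = Mul(Mul(3, Mul(F, M)), Pow(M, 2)) = Mul(Mul(3, F, M), Pow(M, 2)) = Mul(3, F, Pow(M, 3)))
Function('y')(m, t) = 182 (Function('y')(m, t) = Mul(-13, -14) = 182)
Mul(-695341, Pow(Function('y')(54, Function('A')(-21, Add(V, Mul(-1, 9)))), -1)) = Mul(-695341, Pow(182, -1)) = Mul(-695341, Rational(1, 182)) = Rational(-695341, 182)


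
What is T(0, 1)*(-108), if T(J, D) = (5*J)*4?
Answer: 0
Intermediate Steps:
T(J, D) = 20*J
T(0, 1)*(-108) = (20*0)*(-108) = 0*(-108) = 0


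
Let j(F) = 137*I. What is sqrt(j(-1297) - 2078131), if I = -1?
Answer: 2*I*sqrt(519567) ≈ 1441.6*I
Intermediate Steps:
j(F) = -137 (j(F) = 137*(-1) = -137)
sqrt(j(-1297) - 2078131) = sqrt(-137 - 2078131) = sqrt(-2078268) = 2*I*sqrt(519567)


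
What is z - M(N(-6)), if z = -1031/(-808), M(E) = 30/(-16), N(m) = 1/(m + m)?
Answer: 1273/404 ≈ 3.1510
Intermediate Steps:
N(m) = 1/(2*m)
M(E) = -15/8 (M(E) = 30*(-1/16) = -15/8)
z = 1031/808 (z = -1031*(-1/808) = 1031/808 ≈ 1.2760)
z - M(N(-6)) = 1031/808 - 1*(-15/8) = 1031/808 + 15/8 = 1273/404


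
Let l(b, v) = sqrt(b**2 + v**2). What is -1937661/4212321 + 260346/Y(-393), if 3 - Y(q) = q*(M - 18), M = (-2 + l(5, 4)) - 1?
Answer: -339520911301913/9630628098193 - 11368442*sqrt(41)/6858899 ≈ -45.867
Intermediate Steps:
M = -3 + sqrt(41) (M = (-2 + sqrt(5**2 + 4**2)) - 1 = (-2 + sqrt(25 + 16)) - 1 = (-2 + sqrt(41)) - 1 = -3 + sqrt(41) ≈ 3.4031)
Y(q) = 3 - q*(-21 + sqrt(41)) (Y(q) = 3 - q*((-3 + sqrt(41)) - 18) = 3 - q*(-21 + sqrt(41)))
-1937661/4212321 + 260346/Y(-393) = -1937661/4212321 + 260346/(3 + 21*(-393) - 1*(-393)*sqrt(41)) = -1937661*1/4212321 + 260346/(3 - 8253 + 393*sqrt(41)) = -645887/1404107 + 260346/(-8250 + 393*sqrt(41))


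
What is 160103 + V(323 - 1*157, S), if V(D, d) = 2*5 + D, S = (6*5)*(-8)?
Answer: 160279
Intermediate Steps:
S = -240 (S = 30*(-8) = -240)
V(D, d) = 10 + D
160103 + V(323 - 1*157, S) = 160103 + (10 + (323 - 1*157)) = 160103 + (10 + (323 - 157)) = 160103 + (10 + 166) = 160103 + 176 = 160279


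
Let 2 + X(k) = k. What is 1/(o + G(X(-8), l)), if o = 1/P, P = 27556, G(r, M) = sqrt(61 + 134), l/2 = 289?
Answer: -27556/148069961519 + 759333136*sqrt(195)/148069961519 ≈ 0.071611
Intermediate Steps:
l = 578 (l = 2*289 = 578)
X(k) = -2 + k
G(r, M) = sqrt(195)
o = 1/27556 ≈ 3.6290e-5
1/(o + G(X(-8), l)) = 1/(1/27556 + sqrt(195))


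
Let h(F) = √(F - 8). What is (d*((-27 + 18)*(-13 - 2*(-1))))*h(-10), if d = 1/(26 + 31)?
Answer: 99*I*√2/19 ≈ 7.3688*I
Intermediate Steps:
h(F) = √(-8 + F)
d = 1/57 ≈ 0.017544
(d*((-27 + 18)*(-13 - 2*(-1))))*h(-10) = (((-27 + 18)*(-13 - 2*(-1)))/57)*√(-8 - 10) = ((-9*(-13 + 2))/57)*√(-18) = ((-9*(-11))/57)*(3*I*√2) = ((1/57)*99)*(3*I*√2) = 33*(3*I*√2)/19 = 99*I*√2/19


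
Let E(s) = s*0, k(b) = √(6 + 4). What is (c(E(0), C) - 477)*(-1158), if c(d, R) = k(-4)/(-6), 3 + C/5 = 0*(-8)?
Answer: 552366 + 193*√10 ≈ 5.5298e+5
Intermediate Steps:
k(b) = √10
E(s) = 0
C = -15 (C = -15 + 5*(0*(-8)) = -15 + 5*0 = -15 + 0 = -15)
c(d, R) = -√10/6 (c(d, R) = √10/(-6) = √10*(-⅙) = -√10/6)
(c(E(0), C) - 477)*(-1158) = (-√10/6 - 477)*(-1158) = (-477 - √10/6)*(-1158) = 552366 + 193*√10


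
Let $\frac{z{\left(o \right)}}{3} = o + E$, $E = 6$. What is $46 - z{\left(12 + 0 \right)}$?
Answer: $-8$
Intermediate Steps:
$z{\left(o \right)} = 18 + 3 o$ ($z{\left(o \right)} = 3 \left(o + 6\right) = 3 \left(6 + o\right) = 18 + 3 o$)
$46 - z{\left(12 + 0 \right)} = 46 - \left(18 + 3 \left(12 + 0\right)\right) = 46 - \left(18 + 3 \cdot 12\right) = 46 - \left(18 + 36\right) = 46 - 54 = -8$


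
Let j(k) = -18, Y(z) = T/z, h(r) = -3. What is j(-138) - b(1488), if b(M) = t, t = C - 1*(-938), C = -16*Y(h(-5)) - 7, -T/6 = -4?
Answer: -1077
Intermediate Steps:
T = 24 (T = -6*(-4) = 24)
Y(z) = 24/z
C = 121 (C = -384/(-3) - 7 = -384*(-1)/3 - 7 = -16*(-8) - 7 = 128 - 7 = 121)
t = 1059 (t = 121 - 1*(-938) = 121 + 938 = 1059)
b(M) = 1059
j(-138) - b(1488) = -18 - 1*1059 = -18 - 1059 = -1077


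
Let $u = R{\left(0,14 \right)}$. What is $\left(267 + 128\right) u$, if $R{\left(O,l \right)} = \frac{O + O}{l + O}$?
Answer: $0$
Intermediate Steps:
$R{\left(O,l \right)} = \frac{2 O}{O + l}$
$u = 0$ ($u = 2 \cdot 0 \frac{1}{0 + 14} = 2 \cdot 0 \cdot \frac{1}{14} = 0$)
$\left(267 + 128\right) u = \left(267 + 128\right) 0 = 395 \cdot 0 = 0$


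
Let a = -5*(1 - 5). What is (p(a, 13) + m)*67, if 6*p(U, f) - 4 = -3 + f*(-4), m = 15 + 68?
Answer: 9983/2 ≈ 4991.5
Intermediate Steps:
m = 83
a = 20 (a = -5*(-4) = 20)
p(U, f) = 1/6 - 2*f/3 (p(U, f) = 2/3 + (-3 + f*(-4))/6 = 2/3 + (-3 - 4*f)/6 = 2/3 + (-1/2 - 2*f/3) = 1/6 - 2*f/3)
(p(a, 13) + m)*67 = ((1/6 - 2/3*13) + 83)*67 = ((1/6 - 26/3) + 83)*67 = (-17/2 + 83)*67 = (149/2)*67 = 9983/2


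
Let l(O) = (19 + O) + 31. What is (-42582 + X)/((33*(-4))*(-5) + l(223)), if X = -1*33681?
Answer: -25421/311 ≈ -81.740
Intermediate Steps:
X = -33681
l(O) = 50 + O
(-42582 + X)/((33*(-4))*(-5) + l(223)) = (-42582 - 33681)/((33*(-4))*(-5) + (50 + 223)) = -76263/(-132*(-5) + 273) = -76263/(660 + 273) = -76263/933 = -76263*1/933 = -25421/311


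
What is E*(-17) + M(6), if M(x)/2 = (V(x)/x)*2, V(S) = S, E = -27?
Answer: 463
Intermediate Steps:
M(x) = 4 (M(x) = 2*((x/x)*2) = 2*(1*2) = 2*2 = 4)
E*(-17) + M(6) = -27*(-17) + 4 = 459 + 4 = 463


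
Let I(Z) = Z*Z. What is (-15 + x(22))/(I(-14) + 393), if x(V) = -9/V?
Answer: -339/12958 ≈ -0.026161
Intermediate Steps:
I(Z) = Z²
(-15 + x(22))/(I(-14) + 393) = (-15 - 9/22)/((-14)² + 393) = (-15 - 9*1/22)/(196 + 393) = (-15 - 9/22)/589 = -339/22*1/589 = -339/12958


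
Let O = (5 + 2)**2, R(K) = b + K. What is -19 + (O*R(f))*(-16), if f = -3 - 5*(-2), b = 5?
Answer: -9427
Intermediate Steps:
f = 7 (f = -3 + 10 = 7)
R(K) = 5 + K
O = 49 (O = 7**2 = 49)
-19 + (O*R(f))*(-16) = -19 + (49*(5 + 7))*(-16) = -19 + (49*12)*(-16) = -19 + 588*(-16) = -19 - 9408 = -9427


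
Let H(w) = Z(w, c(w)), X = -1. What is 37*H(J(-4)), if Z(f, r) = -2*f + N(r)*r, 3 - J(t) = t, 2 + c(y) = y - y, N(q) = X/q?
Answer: -555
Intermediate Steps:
N(q) = -1/q
c(y) = -2 (c(y) = -2 + (y - y) = -2 + 0 = -2)
J(t) = 3 - t
Z(f, r) = -1 - 2*f (Z(f, r) = -2*f + (-1/r)*r = -2*f - 1 = -1 - 2*f)
H(w) = -1 - 2*w
37*H(J(-4)) = 37*(-1 - 2*(3 - 1*(-4))) = 37*(-1 - 2*(3 + 4)) = 37*(-1 - 2*7) = 37*(-1 - 14) = 37*(-15) = -555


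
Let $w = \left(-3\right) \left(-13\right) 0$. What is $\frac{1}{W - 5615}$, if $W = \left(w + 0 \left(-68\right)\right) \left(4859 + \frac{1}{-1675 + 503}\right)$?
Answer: $- \frac{1}{5615} \approx -0.00017809$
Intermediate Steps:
$w = 0$ ($w = 39 \cdot 0 = 0$)
$W = 0$ ($W = \left(0 + 0 \left(-68\right)\right) \left(4859 + \frac{1}{-1675 + 503}\right) = \left(0 + 0\right) \left(4859 + \frac{1}{-1172}\right) = 0 \left(4859 - \frac{1}{1172}\right) = 0 \cdot \frac{5694747}{1172} = 0$)
$\frac{1}{W - 5615} = \frac{1}{0 - 5615} = \frac{1}{-5615} = - \frac{1}{5615}$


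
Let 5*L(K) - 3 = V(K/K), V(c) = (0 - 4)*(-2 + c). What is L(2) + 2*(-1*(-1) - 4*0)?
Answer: 17/5 ≈ 3.4000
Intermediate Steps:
V(c) = 8 - 4*c (V(c) = -4*(-2 + c) = 8 - 4*c)
L(K) = 7/5 (L(K) = ⅗ + (8 - 4*K/K)/5 = ⅗ + (8 - 4*1)/5 = ⅗ + (8 - 4)/5 = ⅗ + (⅕)*4 = ⅗ + ⅘ = 7/5)
L(2) + 2*(-1*(-1) - 4*0) = 7/5 + 2*(-1*(-1) - 4*0) = 7/5 + 2*(1 + 0) = 7/5 + 2*1 = 7/5 + 2 = 17/5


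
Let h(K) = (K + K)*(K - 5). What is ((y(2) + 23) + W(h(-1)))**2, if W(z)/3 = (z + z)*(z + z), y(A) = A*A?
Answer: 3080025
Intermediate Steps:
y(A) = A**2
h(K) = 2*K*(-5 + K) (h(K) = (2*K)*(-5 + K) = 2*K*(-5 + K))
W(z) = 12*z**2 (W(z) = 3*((z + z)*(z + z)) = 3*((2*z)*(2*z)) = 3*(4*z**2) = 12*z**2)
((y(2) + 23) + W(h(-1)))**2 = ((2**2 + 23) + 12*(2*(-1)*(-5 - 1))**2)**2 = ((4 + 23) + 12*(2*(-1)*(-6))**2)**2 = (27 + 12*12**2)**2 = (27 + 12*144)**2 = (27 + 1728)**2 = 1755**2 = 3080025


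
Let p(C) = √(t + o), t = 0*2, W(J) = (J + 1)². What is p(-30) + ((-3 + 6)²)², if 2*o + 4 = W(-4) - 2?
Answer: 81 + √6/2 ≈ 82.225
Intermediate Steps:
W(J) = (1 + J)²
t = 0
o = 3/2 (o = -2 + ((1 - 4)² - 2)/2 = -2 + ((-3)² - 2)/2 = -2 + (9 - 2)/2 = -2 + (½)*7 = -2 + 7/2 = 3/2 ≈ 1.5000)
p(C) = √6/2 (p(C) = √(0 + 3/2) = √(3/2) = √6/2)
p(-30) + ((-3 + 6)²)² = √6/2 + ((-3 + 6)²)² = √6/2 + (3²)² = √6/2 + 9² = √6/2 + 81 = 81 + √6/2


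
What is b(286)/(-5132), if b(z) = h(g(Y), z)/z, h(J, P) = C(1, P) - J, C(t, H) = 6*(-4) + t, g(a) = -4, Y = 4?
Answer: 19/1467752 ≈ 1.2945e-5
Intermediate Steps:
C(t, H) = -24 + t
h(J, P) = -23 - J (h(J, P) = (-24 + 1) - J = -23 - J)
b(z) = -19/z (b(z) = (-23 - 1*(-4))/z = (-23 + 4)/z = -19/z)
b(286)/(-5132) = -19/286/(-5132) = -19*1/286*(-1/5132) = -19/286*(-1/5132) = 19/1467752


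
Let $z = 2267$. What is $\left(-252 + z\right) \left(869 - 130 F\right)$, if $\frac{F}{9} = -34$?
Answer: $81907735$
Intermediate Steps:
$F = -306$ ($F = 9 \left(-34\right) = -306$)
$\left(-252 + z\right) \left(869 - 130 F\right) = \left(-252 + 2267\right) \left(869 - -39780\right) = 2015 \left(869 + 39780\right) = 2015 \cdot 40649 = 81907735$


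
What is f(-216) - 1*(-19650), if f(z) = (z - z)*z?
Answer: 19650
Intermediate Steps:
f(z) = 0 (f(z) = 0*z = 0)
f(-216) - 1*(-19650) = 0 - 1*(-19650) = 0 + 19650 = 19650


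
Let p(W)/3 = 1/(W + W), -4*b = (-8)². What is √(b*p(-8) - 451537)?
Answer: I*√451534 ≈ 671.96*I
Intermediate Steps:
b = -16 (b = -¼*(-8)² = -¼*64 = -16)
p(W) = 3/(2*W) (p(W) = 3/(W + W) = 3/((2*W)) = 3*(1/(2*W)) = 3/(2*W))
√(b*p(-8) - 451537) = √(-24/(-8) - 451537) = √(-24*(-1)/8 - 451537) = √(-16*(-3/16) - 451537) = √(3 - 451537) = √(-451534) = I*√451534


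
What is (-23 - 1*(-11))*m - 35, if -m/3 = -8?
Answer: -323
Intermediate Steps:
m = 24 (m = -3*(-8) = 24)
(-23 - 1*(-11))*m - 35 = (-23 - 1*(-11))*24 - 35 = (-23 + 11)*24 - 35 = -12*24 - 35 = -288 - 35 = -323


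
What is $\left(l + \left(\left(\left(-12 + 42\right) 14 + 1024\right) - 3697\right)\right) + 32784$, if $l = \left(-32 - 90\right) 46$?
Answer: $24919$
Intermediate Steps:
$l = -5612$ ($l = \left(-122\right) 46 = -5612$)
$\left(l + \left(\left(\left(-12 + 42\right) 14 + 1024\right) - 3697\right)\right) + 32784 = \left(-5612 + \left(\left(\left(-12 + 42\right) 14 + 1024\right) - 3697\right)\right) + 32784 = \left(-5612 + \left(\left(30 \cdot 14 + 1024\right) - 3697\right)\right) + 32784 = \left(-5612 + \left(\left(420 + 1024\right) - 3697\right)\right) + 32784 = \left(-5612 + \left(1444 - 3697\right)\right) + 32784 = \left(-5612 - 2253\right) + 32784 = -7865 + 32784 = 24919$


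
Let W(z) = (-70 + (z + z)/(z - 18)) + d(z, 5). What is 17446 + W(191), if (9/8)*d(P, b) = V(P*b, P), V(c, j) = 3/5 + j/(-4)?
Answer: 134963072/7785 ≈ 17336.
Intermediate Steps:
V(c, j) = 3/5 - j/4 (V(c, j) = 3*(1/5) + j*(-1/4) = 3/5 - j/4)
d(P, b) = 8/15 - 2*P/9 (d(P, b) = 8*(3/5 - P/4)/9 = 8/15 - 2*P/9)
W(z) = -1042/15 - 2*z/9 + 2*z/(-18 + z) (W(z) = (-70 + (z + z)/(z - 18)) + (8/15 - 2*z/9) = (-70 + (2*z)/(-18 + z)) + (8/15 - 2*z/9) = (-70 + 2*z/(-18 + z)) + (8/15 - 2*z/9) = -1042/15 - 2*z/9 + 2*z/(-18 + z))
17446 + W(191) = 17446 + 2*(28134 - 1428*191 - 5*191**2)/(45*(-18 + 191)) = 17446 + (2/45)*(28134 - 272748 - 5*36481)/173 = 17446 + (2/45)*(1/173)*(28134 - 272748 - 182405) = 17446 + (2/45)*(1/173)*(-427019) = 17446 - 854038/7785 = 134963072/7785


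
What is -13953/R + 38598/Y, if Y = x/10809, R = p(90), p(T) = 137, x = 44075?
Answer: 56542213659/6038275 ≈ 9364.0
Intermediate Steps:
R = 137
Y = 44075/10809 ≈ 4.0776
-13953/R + 38598/Y = -13953/137 + 38598/(44075/10809) = -13953*1/137 + 38598*(10809/44075) = -13953/137 + 417205782/44075 = 56542213659/6038275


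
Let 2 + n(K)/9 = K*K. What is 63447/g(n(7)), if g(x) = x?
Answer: 21149/141 ≈ 149.99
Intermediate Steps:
n(K) = -18 + 9*K² (n(K) = -18 + 9*(K*K) = -18 + 9*K²)
63447/g(n(7)) = 63447/(-18 + 9*7²) = 63447/(-18 + 9*49) = 63447/(-18 + 441) = 63447/423 = 63447*(1/423) = 21149/141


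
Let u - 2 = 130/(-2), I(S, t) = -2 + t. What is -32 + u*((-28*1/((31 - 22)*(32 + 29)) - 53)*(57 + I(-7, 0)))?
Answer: 11211173/61 ≈ 1.8379e+5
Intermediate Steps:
u = -63 (u = 2 + 130/(-2) = 2 + 130*(-1/2) = 2 - 65 = -63)
-32 + u*((-28*1/((31 - 22)*(32 + 29)) - 53)*(57 + I(-7, 0))) = -32 - 63*(-28*1/((31 - 22)*(32 + 29)) - 53)*(57 + (-2 + 0)) = -32 - 63*(-28/(61*9) - 53)*(57 - 2) = -32 - 63*(-28/549 - 53)*55 = -32 - (-203875)*55/61 = -32 - 63*(-1601875/549) = -32 + 11213125/61 = 11211173/61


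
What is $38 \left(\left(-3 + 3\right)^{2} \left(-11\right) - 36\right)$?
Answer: $-1368$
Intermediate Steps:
$38 \left(\left(-3 + 3\right)^{2} \left(-11\right) - 36\right) = 38 \left(0^{2} \left(-11\right) - 36\right) = 38 \left(0 \left(-11\right) - 36\right) = 38 \left(0 - 36\right) = 38 \left(-36\right) = -1368$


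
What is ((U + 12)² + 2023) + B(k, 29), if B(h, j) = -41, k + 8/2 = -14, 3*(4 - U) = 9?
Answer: 2151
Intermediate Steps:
U = 1 (U = 4 - ⅓*9 = 4 - 3 = 1)
k = -18 (k = -4 - 14 = -18)
((U + 12)² + 2023) + B(k, 29) = ((1 + 12)² + 2023) - 41 = (13² + 2023) - 41 = (169 + 2023) - 41 = 2192 - 41 = 2151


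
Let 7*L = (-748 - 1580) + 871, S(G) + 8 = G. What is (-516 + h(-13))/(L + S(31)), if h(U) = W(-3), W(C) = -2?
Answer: 1813/648 ≈ 2.7978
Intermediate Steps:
h(U) = -2
S(G) = -8 + G
L = -1457/7 (L = ((-748 - 1580) + 871)/7 = (-2328 + 871)/7 = (1/7)*(-1457) = -1457/7 ≈ -208.14)
(-516 + h(-13))/(L + S(31)) = (-516 - 2)/(-1457/7 + (-8 + 31)) = -518/(-1457/7 + 23) = -518/(-1296/7) = -518*(-7/1296) = 1813/648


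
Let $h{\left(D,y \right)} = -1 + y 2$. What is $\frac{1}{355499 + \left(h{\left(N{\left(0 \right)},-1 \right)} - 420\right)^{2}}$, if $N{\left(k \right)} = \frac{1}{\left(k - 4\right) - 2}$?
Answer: $\frac{1}{534428} \approx 1.8712 \cdot 10^{-6}$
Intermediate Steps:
$N{\left(k \right)} = \frac{1}{-6 + k}$ ($N{\left(k \right)} = \frac{1}{\left(-4 + k\right) - 2} = \frac{1}{-6 + k}$)
$h{\left(D,y \right)} = -1 + 2 y$
$\frac{1}{355499 + \left(h{\left(N{\left(0 \right)},-1 \right)} - 420\right)^{2}} = \frac{1}{355499 + \left(\left(-1 + 2 \left(-1\right)\right) - 420\right)^{2}} = \frac{1}{355499 + \left(\left(-1 - 2\right) - 420\right)^{2}} = \frac{1}{355499 + \left(-3 - 420\right)^{2}} = \frac{1}{355499 + \left(-423\right)^{2}} = \frac{1}{355499 + 178929} = \frac{1}{534428}$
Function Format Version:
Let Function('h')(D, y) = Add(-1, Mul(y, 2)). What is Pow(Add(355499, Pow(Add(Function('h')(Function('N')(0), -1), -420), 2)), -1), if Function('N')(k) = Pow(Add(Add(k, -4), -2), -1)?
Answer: Rational(1, 534428) ≈ 1.8712e-6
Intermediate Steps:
Function('N')(k) = Pow(Add(-6, k), -1) (Function('N')(k) = Pow(Add(Add(-4, k), -2), -1) = Pow(Add(-6, k), -1))
Function('h')(D, y) = Add(-1, Mul(2, y))
Pow(Add(355499, Pow(Add(Function('h')(Function('N')(0), -1), -420), 2)), -1) = Pow(Add(355499, Pow(Add(Add(-1, Mul(2, -1)), -420), 2)), -1) = Pow(Add(355499, Pow(Add(Add(-1, -2), -420), 2)), -1) = Pow(Add(355499, Pow(Add(-3, -420), 2)), -1) = Pow(Add(355499, Pow(-423, 2)), -1) = Pow(Add(355499, 178929), -1) = Pow(534428, -1) = Rational(1, 534428)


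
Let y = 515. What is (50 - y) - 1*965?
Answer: -1430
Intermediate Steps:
(50 - y) - 1*965 = (50 - 1*515) - 1*965 = (50 - 515) - 965 = -465 - 965 = -1430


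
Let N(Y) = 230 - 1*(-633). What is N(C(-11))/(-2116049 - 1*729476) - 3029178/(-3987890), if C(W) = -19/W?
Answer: 861616017938/1134764069225 ≈ 0.75929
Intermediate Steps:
N(Y) = 863 (N(Y) = 230 + 633 = 863)
N(C(-11))/(-2116049 - 1*729476) - 3029178/(-3987890) = 863/(-2116049 - 1*729476) - 3029178/(-3987890) = 863/(-2116049 - 729476) - 3029178*(-1/3987890) = 863/(-2845525) + 1514589/1993945 = 863*(-1/2845525) + 1514589/1993945 = -863/2845525 + 1514589/1993945 = 861616017938/1134764069225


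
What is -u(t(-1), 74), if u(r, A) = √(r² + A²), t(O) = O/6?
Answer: -√197137/6 ≈ -74.000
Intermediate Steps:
t(O) = O/6 (t(O) = O*(⅙) = O/6)
u(r, A) = √(A² + r²)
-u(t(-1), 74) = -√(74² + ((⅙)*(-1))²) = -√(5476 + (-⅙)²) = -√(5476 + 1/36) = -√(197137/36) = -√197137/6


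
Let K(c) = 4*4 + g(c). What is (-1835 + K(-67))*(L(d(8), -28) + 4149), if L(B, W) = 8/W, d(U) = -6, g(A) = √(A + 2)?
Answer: -52825579/7 + 29041*I*√65/7 ≈ -7.5465e+6 + 33448.0*I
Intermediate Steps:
g(A) = √(2 + A)
K(c) = 16 + √(2 + c) (K(c) = 4*4 + √(2 + c) = 16 + √(2 + c))
(-1835 + K(-67))*(L(d(8), -28) + 4149) = (-1835 + (16 + √(2 - 67)))*(8/(-28) + 4149) = (-1835 + (16 + √(-65)))*(8*(-1/28) + 4149) = (-1835 + (16 + I*√65))*(-2/7 + 4149) = (-1819 + I*√65)*(29041/7) = -52825579/7 + 29041*I*√65/7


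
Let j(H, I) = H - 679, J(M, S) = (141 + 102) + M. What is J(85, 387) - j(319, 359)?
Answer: 688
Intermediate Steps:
J(M, S) = 243 + M
j(H, I) = -679 + H
J(85, 387) - j(319, 359) = (243 + 85) - (-679 + 319) = 328 - 1*(-360) = 328 + 360 = 688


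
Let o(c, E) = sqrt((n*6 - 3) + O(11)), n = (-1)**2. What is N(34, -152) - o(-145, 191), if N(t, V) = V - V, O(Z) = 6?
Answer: -3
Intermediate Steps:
n = 1
o(c, E) = 3 (o(c, E) = sqrt((1*6 - 3) + 6) = sqrt((6 - 3) + 6) = sqrt(3 + 6) = sqrt(9) = 3)
N(t, V) = 0
N(34, -152) - o(-145, 191) = 0 - 1*3 = 0 - 3 = -3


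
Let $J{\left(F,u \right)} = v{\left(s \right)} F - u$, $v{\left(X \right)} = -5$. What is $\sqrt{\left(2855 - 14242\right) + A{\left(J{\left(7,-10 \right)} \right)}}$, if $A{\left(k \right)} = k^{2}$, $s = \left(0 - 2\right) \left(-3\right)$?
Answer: $i \sqrt{10762} \approx 103.74 i$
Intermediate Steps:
$s = 6$ ($s = \left(-2\right) \left(-3\right) = 6$)
$J{\left(F,u \right)} = - u - 5 F$ ($J{\left(F,u \right)} = - 5 F - u = - u - 5 F$)
$\sqrt{\left(2855 - 14242\right) + A{\left(J{\left(7,-10 \right)} \right)}} = \sqrt{\left(2855 - 14242\right) + \left(\left(-1\right) \left(-10\right) - 35\right)^{2}} = \sqrt{-11387 + \left(10 - 35\right)^{2}} = \sqrt{-11387 + \left(-25\right)^{2}} = \sqrt{-11387 + 625} = \sqrt{-10762} = i \sqrt{10762}$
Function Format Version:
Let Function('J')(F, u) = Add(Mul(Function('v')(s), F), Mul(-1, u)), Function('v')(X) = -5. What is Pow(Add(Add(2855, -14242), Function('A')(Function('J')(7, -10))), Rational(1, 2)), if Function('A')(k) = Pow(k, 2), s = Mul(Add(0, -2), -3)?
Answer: Mul(I, Pow(10762, Rational(1, 2))) ≈ Mul(103.74, I)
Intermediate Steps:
s = 6 (s = Mul(-2, -3) = 6)
Function('J')(F, u) = Add(Mul(-1, u), Mul(-5, F)) (Function('J')(F, u) = Add(Mul(-5, F), Mul(-1, u)) = Add(Mul(-1, u), Mul(-5, F)))
Pow(Add(Add(2855, -14242), Function('A')(Function('J')(7, -10))), Rational(1, 2)) = Pow(Add(Add(2855, -14242), Pow(Add(Mul(-1, -10), Mul(-5, 7)), 2)), Rational(1, 2)) = Pow(Add(-11387, Pow(Add(10, -35), 2)), Rational(1, 2)) = Pow(Add(-11387, Pow(-25, 2)), Rational(1, 2)) = Pow(Add(-11387, 625), Rational(1, 2)) = Pow(-10762, Rational(1, 2)) = Mul(I, Pow(10762, Rational(1, 2)))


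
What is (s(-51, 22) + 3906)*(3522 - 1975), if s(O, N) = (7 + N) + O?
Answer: 6008548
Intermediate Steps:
s(O, N) = 7 + N + O
(s(-51, 22) + 3906)*(3522 - 1975) = ((7 + 22 - 51) + 3906)*(3522 - 1975) = (-22 + 3906)*1547 = 3884*1547 = 6008548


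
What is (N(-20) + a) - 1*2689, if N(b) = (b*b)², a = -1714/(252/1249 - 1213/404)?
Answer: 223181344763/1413229 ≈ 1.5792e+5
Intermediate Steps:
a = 864877544/1413229 (a = -1714/(252*(1/1249) - 1213*1/404) = -1714/(252/1249 - 1213/404) = -1714/(-1413229/504596) = -1714*(-504596/1413229) = 864877544/1413229 ≈ 611.99)
N(b) = b⁴ (N(b) = (b²)² = b⁴)
(N(-20) + a) - 1*2689 = ((-20)⁴ + 864877544/1413229) - 1*2689 = (160000 + 864877544/1413229) - 2689 = 226981517544/1413229 - 2689 = 223181344763/1413229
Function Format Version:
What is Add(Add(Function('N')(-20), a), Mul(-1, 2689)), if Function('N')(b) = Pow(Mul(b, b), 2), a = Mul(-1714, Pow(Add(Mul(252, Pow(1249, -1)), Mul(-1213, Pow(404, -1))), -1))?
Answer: Rational(223181344763, 1413229) ≈ 1.5792e+5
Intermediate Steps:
a = Rational(864877544, 1413229) (a = Mul(-1714, Pow(Add(Mul(252, Rational(1, 1249)), Mul(-1213, Rational(1, 404))), -1)) = Mul(-1714, Pow(Add(Rational(252, 1249), Rational(-1213, 404)), -1)) = Mul(-1714, Pow(Rational(-1413229, 504596), -1)) = Mul(-1714, Rational(-504596, 1413229)) = Rational(864877544, 1413229) ≈ 611.99)
Function('N')(b) = Pow(b, 4) (Function('N')(b) = Pow(Pow(b, 2), 2) = Pow(b, 4))
Add(Add(Function('N')(-20), a), Mul(-1, 2689)) = Add(Add(Pow(-20, 4), Rational(864877544, 1413229)), Mul(-1, 2689)) = Add(Add(160000, Rational(864877544, 1413229)), -2689) = Add(Rational(226981517544, 1413229), -2689) = Rational(223181344763, 1413229)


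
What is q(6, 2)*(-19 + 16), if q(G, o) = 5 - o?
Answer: -9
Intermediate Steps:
q(6, 2)*(-19 + 16) = (5 - 1*2)*(-19 + 16) = (5 - 2)*(-3) = 3*(-3) = -9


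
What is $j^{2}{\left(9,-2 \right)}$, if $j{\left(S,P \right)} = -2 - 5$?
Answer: $49$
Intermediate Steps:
$j{\left(S,P \right)} = -7$ ($j{\left(S,P \right)} = -2 - 5 = -7$)
$j^{2}{\left(9,-2 \right)} = \left(-7\right)^{2} = 49$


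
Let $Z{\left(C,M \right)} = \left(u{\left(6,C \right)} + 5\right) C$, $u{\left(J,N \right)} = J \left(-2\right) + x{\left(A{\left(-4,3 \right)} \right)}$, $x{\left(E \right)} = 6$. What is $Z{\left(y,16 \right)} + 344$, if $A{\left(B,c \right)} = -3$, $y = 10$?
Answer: $334$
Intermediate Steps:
$u{\left(J,N \right)} = 6 - 2 J$ ($u{\left(J,N \right)} = J \left(-2\right) + 6 = - 2 J + 6 = 6 - 2 J$)
$Z{\left(C,M \right)} = - C$ ($Z{\left(C,M \right)} = \left(\left(6 - 12\right) + 5\right) C = \left(-6 + 5\right) C = - C$)
$Z{\left(y,16 \right)} + 344 = \left(-1\right) 10 + 344 = -10 + 344 = 334$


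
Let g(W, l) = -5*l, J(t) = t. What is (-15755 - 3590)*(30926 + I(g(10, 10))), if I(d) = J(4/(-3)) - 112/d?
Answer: -8974215142/15 ≈ -5.9828e+8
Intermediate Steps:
I(d) = -4/3 - 112/d (I(d) = 4/(-3) - 112/d = 4*(-1/3) - 112/d = -4/3 - 112/d)
(-15755 - 3590)*(30926 + I(g(10, 10))) = (-15755 - 3590)*(30926 + (-4/3 - 112/((-5*10)))) = -19345*(30926 + (-4/3 - 112/(-50))) = -19345*(30926 + (-4/3 - 112*(-1/50))) = -19345*(30926 + (-4/3 + 56/25)) = -19345*(30926 + 68/75) = -19345*2319518/75 = -8974215142/15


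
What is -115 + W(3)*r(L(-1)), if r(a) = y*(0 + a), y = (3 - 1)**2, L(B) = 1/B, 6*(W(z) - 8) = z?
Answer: -149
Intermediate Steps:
W(z) = 8 + z/6
y = 4 (y = 2**2 = 4)
r(a) = 4*a (r(a) = 4*(0 + a) = 4*a)
-115 + W(3)*r(L(-1)) = -115 + (8 + (1/6)*3)*(4/(-1)) = -115 + (8 + 1/2)*(4*(-1)) = -115 + (17/2)*(-4) = -115 - 34 = -149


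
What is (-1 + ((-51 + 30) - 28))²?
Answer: 2500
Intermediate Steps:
(-1 + ((-51 + 30) - 28))² = (-1 + (-21 - 28))² = (-1 - 49)² = (-50)² = 2500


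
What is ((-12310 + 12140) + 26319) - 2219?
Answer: 23930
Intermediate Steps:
((-12310 + 12140) + 26319) - 2219 = (-170 + 26319) - 2219 = 26149 - 2219 = 23930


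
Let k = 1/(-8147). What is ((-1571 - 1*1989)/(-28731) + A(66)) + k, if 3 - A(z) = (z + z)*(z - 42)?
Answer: -740807186816/234071457 ≈ -3164.9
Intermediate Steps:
k = -1/8147 ≈ -0.00012274
A(z) = 3 - 2*z*(-42 + z) (A(z) = 3 - (z + z)*(z - 42) = 3 - 2*z*(-42 + z))
((-1571 - 1*1989)/(-28731) + A(66)) + k = ((-1571 - 1*1989)/(-28731) + (3 - 2*66**2 + 84*66)) - 1/8147 = ((-1571 - 1989)*(-1/28731) + (3 - 2*4356 + 5544)) - 1/8147 = (-3560*(-1/28731) + (3 - 8712 + 5544)) - 1/8147 = (3560/28731 - 3165) - 1/8147 = -90930055/28731 - 1/8147 = -740807186816/234071457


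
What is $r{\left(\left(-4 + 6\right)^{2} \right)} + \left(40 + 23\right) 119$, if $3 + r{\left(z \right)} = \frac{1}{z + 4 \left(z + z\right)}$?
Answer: $\frac{269785}{36} \approx 7494.0$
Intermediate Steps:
$r{\left(z \right)} = -3 + \frac{1}{9 z}$ ($r{\left(z \right)} = -3 + \frac{1}{z + 4 \left(z + z\right)} = -3 + \frac{1}{z + 4 \cdot 2 z} = -3 + \frac{1}{z + 8 z} = -3 + \frac{1}{9 z}$)
$r{\left(\left(-4 + 6\right)^{2} \right)} + \left(40 + 23\right) 119 = \left(-3 + \frac{1}{9 \left(-4 + 6\right)^{2}}\right) + \left(40 + 23\right) 119 = \left(-3 + \frac{1}{9 \cdot 2^{2}}\right) + 63 \cdot 119 = \left(-3 + \frac{1}{9 \cdot 4}\right) + 7497 = \left(-3 + \frac{1}{9} \cdot \frac{1}{4}\right) + 7497 = \left(-3 + \frac{1}{36}\right) + 7497 = - \frac{107}{36} + 7497 = \frac{269785}{36}$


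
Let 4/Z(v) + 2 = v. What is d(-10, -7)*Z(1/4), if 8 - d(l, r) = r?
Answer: -240/7 ≈ -34.286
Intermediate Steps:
Z(v) = 4/(-2 + v)
d(l, r) = 8 - r
d(-10, -7)*Z(1/4) = (8 - 1*(-7))*(4/(-2 + 1/4)) = (8 + 7)*(4/(-2 + ¼)) = 15*(4/(-7/4)) = 15*(4*(-4/7)) = 15*(-16/7) = -240/7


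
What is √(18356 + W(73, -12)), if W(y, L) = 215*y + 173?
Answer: 4*√2139 ≈ 185.00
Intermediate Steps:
W(y, L) = 173 + 215*y
√(18356 + W(73, -12)) = √(18356 + (173 + 215*73)) = √(18356 + (173 + 15695)) = √(18356 + 15868) = √34224 = 4*√2139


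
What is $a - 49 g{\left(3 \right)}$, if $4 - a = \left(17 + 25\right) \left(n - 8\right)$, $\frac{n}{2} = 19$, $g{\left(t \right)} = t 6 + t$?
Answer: $-2285$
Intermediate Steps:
$g{\left(t \right)} = 7 t$ ($g{\left(t \right)} = 6 t + t = 7 t$)
$n = 38$ ($n = 2 \cdot 19 = 38$)
$a = -1256$ ($a = 4 - \left(17 + 25\right) \left(38 - 8\right) = 4 - 42 \cdot 30 = 4 - 1260 = -1256$)
$a - 49 g{\left(3 \right)} = -1256 - 49 \cdot 7 \cdot 3 = -1256 - 1029 = -2285$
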